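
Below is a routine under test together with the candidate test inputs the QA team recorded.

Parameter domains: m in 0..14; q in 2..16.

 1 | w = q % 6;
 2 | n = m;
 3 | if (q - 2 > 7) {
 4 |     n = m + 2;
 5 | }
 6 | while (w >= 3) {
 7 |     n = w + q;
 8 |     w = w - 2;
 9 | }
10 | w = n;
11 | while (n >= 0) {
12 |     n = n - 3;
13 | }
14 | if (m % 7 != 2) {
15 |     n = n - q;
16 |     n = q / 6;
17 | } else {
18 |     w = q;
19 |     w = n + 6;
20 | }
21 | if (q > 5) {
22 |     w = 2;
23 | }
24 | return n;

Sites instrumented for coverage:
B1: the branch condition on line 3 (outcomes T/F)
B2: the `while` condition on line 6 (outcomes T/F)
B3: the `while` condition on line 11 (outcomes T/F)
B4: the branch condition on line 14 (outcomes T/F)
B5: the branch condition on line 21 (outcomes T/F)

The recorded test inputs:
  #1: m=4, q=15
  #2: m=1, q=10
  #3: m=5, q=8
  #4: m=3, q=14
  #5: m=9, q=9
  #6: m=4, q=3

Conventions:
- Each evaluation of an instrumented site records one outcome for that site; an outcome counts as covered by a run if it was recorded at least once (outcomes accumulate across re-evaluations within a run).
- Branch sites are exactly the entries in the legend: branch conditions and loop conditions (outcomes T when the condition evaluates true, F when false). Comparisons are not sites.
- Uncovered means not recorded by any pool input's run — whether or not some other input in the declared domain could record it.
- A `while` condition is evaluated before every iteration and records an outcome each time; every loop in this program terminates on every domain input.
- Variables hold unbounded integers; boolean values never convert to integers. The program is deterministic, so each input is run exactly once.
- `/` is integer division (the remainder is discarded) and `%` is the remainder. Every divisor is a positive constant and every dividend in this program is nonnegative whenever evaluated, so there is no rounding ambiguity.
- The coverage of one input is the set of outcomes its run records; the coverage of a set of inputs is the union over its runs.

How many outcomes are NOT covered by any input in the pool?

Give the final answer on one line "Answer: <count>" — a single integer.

test 1 (m=4, q=15) fires B1->T, B2->T, B2->F, B3->T, B3->T, B3->T, B3->T, B3->T, B3->T, B3->T, B3->F, B4->T, B5->T; hits B1=T, B2=T, B2=F, B3=T, B3=F, B4=T, B5=T
test 2 (m=1, q=10) fires B1->T, B2->T, B2->F, B3->T, B3->T, B3->T, B3->T, B3->T, B3->F, B4->T, B5->T; hits B1=T, B2=T, B2=F, B3=T, B3=F, B4=T, B5=T
test 3 (m=5, q=8) fires B1->F, B2->F, B3->T, B3->T, B3->F, B4->T, B5->T; hits B1=F, B2=F, B3=T, B3=F, B4=T, B5=T
test 4 (m=3, q=14) fires B1->T, B2->F, B3->T, B3->T, B3->F, B4->T, B5->T; hits B1=T, B2=F, B3=T, B3=F, B4=T, B5=T
test 5 (m=9, q=9) fires B1->F, B2->T, B2->F, B3->T, B3->T, B3->T, B3->T, B3->T, B3->F, B4->F, B5->T; hits B1=F, B2=T, B2=F, B3=T, B3=F, B4=F, B5=T
test 6 (m=4, q=3) fires B1->F, B2->T, B2->F, B3->T, B3->T, B3->T, B3->F, B4->T, B5->F; hits B1=F, B2=T, B2=F, B3=T, B3=F, B4=T, B5=F
union over the pool: B1=T, B1=F, B2=T, B2=F, B3=T, B3=F, B4=T, B4=F, B5=T, B5=F
uncovered (0 of 10): none

Answer: 0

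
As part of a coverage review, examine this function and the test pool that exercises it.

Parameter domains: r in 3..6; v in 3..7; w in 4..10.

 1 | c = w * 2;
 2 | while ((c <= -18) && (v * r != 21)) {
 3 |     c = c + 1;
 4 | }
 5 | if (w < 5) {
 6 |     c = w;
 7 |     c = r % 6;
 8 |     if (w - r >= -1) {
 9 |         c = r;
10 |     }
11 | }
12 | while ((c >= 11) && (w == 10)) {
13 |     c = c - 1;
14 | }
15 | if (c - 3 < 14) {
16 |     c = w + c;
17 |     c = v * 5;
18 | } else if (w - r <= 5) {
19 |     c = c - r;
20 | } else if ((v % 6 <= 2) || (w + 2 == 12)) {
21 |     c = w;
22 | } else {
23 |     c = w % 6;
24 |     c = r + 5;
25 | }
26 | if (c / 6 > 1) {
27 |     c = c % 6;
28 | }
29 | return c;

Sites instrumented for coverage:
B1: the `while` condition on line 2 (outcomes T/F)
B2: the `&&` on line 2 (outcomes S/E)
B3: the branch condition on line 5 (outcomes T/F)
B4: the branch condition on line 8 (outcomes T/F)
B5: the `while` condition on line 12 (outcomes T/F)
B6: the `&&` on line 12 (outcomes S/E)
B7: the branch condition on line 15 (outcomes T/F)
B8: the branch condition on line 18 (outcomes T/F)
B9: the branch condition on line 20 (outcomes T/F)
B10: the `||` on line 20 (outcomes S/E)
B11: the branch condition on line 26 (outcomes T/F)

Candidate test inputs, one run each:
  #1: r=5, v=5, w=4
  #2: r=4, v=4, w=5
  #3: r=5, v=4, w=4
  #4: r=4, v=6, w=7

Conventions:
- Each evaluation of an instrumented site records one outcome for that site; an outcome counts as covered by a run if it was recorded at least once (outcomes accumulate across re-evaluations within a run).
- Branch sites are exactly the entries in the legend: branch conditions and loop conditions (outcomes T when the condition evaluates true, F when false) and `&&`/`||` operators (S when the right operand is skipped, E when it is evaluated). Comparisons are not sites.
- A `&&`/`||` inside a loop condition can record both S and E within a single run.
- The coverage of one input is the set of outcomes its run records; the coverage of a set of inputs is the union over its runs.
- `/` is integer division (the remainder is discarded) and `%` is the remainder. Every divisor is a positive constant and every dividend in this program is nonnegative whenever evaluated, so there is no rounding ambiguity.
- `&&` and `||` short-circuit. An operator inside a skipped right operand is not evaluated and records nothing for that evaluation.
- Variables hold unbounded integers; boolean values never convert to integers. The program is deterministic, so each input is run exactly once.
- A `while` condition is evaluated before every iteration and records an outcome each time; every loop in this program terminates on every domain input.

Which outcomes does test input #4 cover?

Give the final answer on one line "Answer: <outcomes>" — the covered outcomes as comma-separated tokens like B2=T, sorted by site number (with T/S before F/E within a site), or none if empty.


Tracing the run of input #4 (r=4, v=6, w=7):
  B2->S, B1->F, B3->F, B6->E, B5->F, B7->T, B11->T
deduplicating events, the covered set is: B1=F, B2=S, B3=F, B5=F, B6=E, B7=T, B11=T
Answer: B1=F, B2=S, B3=F, B5=F, B6=E, B7=T, B11=T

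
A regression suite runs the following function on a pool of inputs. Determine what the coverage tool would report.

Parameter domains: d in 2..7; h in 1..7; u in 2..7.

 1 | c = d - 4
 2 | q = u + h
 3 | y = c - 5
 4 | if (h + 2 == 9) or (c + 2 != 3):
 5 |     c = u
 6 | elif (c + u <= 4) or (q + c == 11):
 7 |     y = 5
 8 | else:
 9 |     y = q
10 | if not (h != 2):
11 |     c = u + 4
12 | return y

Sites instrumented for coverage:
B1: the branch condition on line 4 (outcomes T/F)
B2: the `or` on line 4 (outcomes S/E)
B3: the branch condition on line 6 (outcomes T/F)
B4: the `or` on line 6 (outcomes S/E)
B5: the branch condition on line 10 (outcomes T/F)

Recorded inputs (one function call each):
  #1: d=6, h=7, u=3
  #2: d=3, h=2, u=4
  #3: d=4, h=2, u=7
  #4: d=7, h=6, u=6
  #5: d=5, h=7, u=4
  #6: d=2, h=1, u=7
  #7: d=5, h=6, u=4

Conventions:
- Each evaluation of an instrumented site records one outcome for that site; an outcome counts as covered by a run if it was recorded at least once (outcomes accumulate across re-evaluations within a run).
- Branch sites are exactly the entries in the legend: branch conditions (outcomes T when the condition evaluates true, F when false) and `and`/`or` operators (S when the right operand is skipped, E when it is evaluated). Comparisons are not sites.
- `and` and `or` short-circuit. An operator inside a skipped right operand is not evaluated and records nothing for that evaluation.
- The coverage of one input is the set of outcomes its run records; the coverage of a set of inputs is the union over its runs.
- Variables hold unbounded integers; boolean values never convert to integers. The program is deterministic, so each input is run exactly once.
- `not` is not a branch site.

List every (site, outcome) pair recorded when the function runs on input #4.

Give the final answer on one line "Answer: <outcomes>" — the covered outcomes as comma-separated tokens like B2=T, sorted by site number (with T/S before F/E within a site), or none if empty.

Tracing the run of input #4 (d=7, h=6, u=6):
  B2->E, B1->T, B5->F
as a set, this run covers: B1=T, B2=E, B5=F

Answer: B1=T, B2=E, B5=F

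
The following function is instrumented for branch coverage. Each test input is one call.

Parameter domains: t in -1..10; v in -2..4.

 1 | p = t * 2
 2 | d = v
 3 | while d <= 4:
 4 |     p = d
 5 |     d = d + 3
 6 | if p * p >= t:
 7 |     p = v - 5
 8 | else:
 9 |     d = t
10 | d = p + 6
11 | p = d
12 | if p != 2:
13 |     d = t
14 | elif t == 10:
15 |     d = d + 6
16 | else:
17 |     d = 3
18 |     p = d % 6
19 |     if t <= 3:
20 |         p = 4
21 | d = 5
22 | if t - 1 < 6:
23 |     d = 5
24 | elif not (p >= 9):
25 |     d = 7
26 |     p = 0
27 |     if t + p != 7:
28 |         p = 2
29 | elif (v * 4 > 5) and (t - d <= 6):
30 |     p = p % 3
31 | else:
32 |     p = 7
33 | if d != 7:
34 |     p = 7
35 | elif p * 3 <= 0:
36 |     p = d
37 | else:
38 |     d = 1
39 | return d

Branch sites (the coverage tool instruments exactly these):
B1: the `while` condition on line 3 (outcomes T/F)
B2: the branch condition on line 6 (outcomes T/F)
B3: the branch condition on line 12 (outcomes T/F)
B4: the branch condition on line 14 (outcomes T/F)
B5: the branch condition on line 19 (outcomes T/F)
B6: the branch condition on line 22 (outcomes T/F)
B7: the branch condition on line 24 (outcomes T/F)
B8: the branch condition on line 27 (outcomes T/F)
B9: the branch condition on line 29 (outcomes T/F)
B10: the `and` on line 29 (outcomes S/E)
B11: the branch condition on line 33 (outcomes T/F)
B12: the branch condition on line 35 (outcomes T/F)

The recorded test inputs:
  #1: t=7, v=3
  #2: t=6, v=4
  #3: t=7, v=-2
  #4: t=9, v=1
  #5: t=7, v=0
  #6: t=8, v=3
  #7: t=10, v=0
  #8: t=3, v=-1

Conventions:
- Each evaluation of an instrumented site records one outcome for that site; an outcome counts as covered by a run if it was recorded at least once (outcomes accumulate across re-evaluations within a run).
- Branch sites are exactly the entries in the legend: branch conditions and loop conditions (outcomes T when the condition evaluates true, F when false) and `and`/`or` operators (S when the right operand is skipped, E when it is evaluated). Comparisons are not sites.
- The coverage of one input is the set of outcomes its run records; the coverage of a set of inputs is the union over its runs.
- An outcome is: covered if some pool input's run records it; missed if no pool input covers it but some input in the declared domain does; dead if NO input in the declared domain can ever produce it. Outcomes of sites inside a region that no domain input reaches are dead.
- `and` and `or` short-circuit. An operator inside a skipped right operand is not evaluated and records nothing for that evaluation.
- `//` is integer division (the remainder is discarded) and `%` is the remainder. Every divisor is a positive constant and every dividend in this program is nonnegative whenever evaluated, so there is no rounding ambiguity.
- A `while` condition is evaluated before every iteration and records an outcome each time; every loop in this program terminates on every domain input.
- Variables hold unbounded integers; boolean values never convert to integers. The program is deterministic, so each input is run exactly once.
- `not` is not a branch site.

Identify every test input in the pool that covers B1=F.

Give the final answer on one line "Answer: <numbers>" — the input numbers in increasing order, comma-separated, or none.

input #1 (t=7, v=3): produces B1=F
input #2 (t=6, v=4): produces B1=F
input #3 (t=7, v=-2): produces B1=F
input #4 (t=9, v=1): produces B1=F
input #5 (t=7, v=0): produces B1=F
input #6 (t=8, v=3): produces B1=F
input #7 (t=10, v=0): produces B1=F
input #8 (t=3, v=-1): produces B1=F

Answer: 1, 2, 3, 4, 5, 6, 7, 8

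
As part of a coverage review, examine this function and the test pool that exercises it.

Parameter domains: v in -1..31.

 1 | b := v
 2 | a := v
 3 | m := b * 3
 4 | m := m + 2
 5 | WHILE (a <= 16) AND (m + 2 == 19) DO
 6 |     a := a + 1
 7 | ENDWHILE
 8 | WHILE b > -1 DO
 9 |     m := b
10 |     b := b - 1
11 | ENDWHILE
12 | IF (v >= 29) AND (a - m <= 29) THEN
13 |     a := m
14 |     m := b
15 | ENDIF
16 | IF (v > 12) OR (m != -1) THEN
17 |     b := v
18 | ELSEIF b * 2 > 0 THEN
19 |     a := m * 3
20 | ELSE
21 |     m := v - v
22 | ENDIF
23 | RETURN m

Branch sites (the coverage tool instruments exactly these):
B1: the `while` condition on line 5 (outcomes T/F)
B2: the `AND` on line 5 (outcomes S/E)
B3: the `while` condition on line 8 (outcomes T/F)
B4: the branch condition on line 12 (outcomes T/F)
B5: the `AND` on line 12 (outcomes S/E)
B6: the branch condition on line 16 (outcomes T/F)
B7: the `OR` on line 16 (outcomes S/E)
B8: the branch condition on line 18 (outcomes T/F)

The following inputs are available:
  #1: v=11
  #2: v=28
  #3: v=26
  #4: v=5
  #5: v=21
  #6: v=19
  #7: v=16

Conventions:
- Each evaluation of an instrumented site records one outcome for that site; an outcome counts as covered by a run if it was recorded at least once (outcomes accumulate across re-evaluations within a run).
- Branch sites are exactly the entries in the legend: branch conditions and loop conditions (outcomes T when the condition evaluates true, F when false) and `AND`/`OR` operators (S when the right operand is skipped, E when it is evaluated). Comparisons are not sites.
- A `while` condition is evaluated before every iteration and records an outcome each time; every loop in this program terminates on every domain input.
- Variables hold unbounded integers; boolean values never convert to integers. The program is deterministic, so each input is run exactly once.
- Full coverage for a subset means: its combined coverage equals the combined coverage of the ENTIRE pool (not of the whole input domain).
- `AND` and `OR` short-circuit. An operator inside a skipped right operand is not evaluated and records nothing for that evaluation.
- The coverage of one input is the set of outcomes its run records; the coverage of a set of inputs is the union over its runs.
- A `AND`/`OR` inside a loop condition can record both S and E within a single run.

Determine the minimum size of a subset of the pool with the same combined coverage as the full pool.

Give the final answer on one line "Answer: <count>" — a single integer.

test 1 (v=11) fires B2->E, B1->F, B3->T, B3->T, B3->T, B3->T, B3->T, B3->T, B3->T, B3->T, B3->T, B3->T, B3->T, B3->T, ...; hits B1=F, B2=E, B3=T, B3=F, B4=F, B5=S, B6=T, B7=E
test 2 (v=28) fires B2->S, B1->F, B3->T, B3->T, B3->T, B3->T, B3->T, B3->T, B3->T, B3->T, B3->T, B3->T, B3->T, B3->T, ...; hits B1=F, B2=S, B3=T, B3=F, B4=F, B5=S, B6=T, B7=S
test 3 (v=26) fires B2->S, B1->F, B3->T, B3->T, B3->T, B3->T, B3->T, B3->T, B3->T, B3->T, B3->T, B3->T, B3->T, B3->T, ...; hits B1=F, B2=S, B3=T, B3=F, B4=F, B5=S, B6=T, B7=S
test 4 (v=5) fires B2->E, B1->T, B2->E, B1->T, B2->E, B1->T, B2->E, B1->T, B2->E, B1->T, B2->E, B1->T, B2->E, B1->T, ...; hits B1=T, B1=F, B2=S, B2=E, B3=T, B3=F, B4=F, B5=S, B6=T, B7=E
test 5 (v=21) fires B2->S, B1->F, B3->T, B3->T, B3->T, B3->T, B3->T, B3->T, B3->T, B3->T, B3->T, B3->T, B3->T, B3->T, ...; hits B1=F, B2=S, B3=T, B3=F, B4=F, B5=S, B6=T, B7=S
test 6 (v=19) fires B2->S, B1->F, B3->T, B3->T, B3->T, B3->T, B3->T, B3->T, B3->T, B3->T, B3->T, B3->T, B3->T, B3->T, ...; hits B1=F, B2=S, B3=T, B3=F, B4=F, B5=S, B6=T, B7=S
test 7 (v=16) fires B2->E, B1->F, B3->T, B3->T, B3->T, B3->T, B3->T, B3->T, B3->T, B3->T, B3->T, B3->T, B3->T, B3->T, ...; hits B1=F, B2=E, B3=T, B3=F, B4=F, B5=S, B6=T, B7=S
the full pool covers 11 outcomes: B1=T, B1=F, B2=S, B2=E, B3=T, B3=F, B4=F, B5=S, B6=T, B7=S, B7=E
no size-1 subset reaches all 11 outcomes (best union: 10/11)
size 2: inputs {2, 4} cover all 11 outcomes, and no lexicographically smaller subset of this size does

Answer: 2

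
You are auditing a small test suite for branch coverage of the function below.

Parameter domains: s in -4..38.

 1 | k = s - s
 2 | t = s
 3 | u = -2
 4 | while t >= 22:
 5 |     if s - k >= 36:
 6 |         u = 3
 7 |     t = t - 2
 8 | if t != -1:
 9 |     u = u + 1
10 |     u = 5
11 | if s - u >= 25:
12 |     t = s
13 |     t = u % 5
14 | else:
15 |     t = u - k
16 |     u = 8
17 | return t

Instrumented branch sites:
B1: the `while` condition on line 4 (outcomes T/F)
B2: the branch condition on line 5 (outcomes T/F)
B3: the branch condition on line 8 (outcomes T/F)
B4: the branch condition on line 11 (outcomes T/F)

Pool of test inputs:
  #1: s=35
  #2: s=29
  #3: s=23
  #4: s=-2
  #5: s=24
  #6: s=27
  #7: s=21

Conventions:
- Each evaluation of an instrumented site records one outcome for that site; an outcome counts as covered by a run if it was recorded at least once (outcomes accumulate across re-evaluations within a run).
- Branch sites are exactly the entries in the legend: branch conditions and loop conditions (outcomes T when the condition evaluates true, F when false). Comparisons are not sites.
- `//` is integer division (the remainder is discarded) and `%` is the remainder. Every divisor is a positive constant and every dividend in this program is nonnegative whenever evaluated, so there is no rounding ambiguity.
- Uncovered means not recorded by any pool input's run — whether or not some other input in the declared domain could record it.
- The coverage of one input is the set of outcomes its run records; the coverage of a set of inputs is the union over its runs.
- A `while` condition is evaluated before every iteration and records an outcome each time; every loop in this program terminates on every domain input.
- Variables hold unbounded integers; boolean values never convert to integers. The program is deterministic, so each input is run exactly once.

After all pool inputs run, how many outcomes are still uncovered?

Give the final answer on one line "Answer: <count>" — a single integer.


input #1, s=35: events B1->T, B2->F, B1->T, B2->F, B1->T, B2->F, B1->T, B2->F, B1->T, B2->F, B1->T, B2->F, B1->T, B2->F, ...; outcomes B1=T, B1=F, B2=F, B3=T, B4=T
input #2, s=29: events B1->T, B2->F, B1->T, B2->F, B1->T, B2->F, B1->T, B2->F, B1->F, B3->T, B4->F; outcomes B1=T, B1=F, B2=F, B3=T, B4=F
input #3, s=23: events B1->T, B2->F, B1->F, B3->T, B4->F; outcomes B1=T, B1=F, B2=F, B3=T, B4=F
input #4, s=-2: events B1->F, B3->T, B4->F; outcomes B1=F, B3=T, B4=F
input #5, s=24: events B1->T, B2->F, B1->T, B2->F, B1->F, B3->T, B4->F; outcomes B1=T, B1=F, B2=F, B3=T, B4=F
input #6, s=27: events B1->T, B2->F, B1->T, B2->F, B1->T, B2->F, B1->F, B3->T, B4->F; outcomes B1=T, B1=F, B2=F, B3=T, B4=F
input #7, s=21: events B1->F, B3->T, B4->F; outcomes B1=F, B3=T, B4=F
union over the pool: B1=T, B1=F, B2=F, B3=T, B4=T, B4=F
uncovered (2 of 8): B2=T, B3=F
Answer: 2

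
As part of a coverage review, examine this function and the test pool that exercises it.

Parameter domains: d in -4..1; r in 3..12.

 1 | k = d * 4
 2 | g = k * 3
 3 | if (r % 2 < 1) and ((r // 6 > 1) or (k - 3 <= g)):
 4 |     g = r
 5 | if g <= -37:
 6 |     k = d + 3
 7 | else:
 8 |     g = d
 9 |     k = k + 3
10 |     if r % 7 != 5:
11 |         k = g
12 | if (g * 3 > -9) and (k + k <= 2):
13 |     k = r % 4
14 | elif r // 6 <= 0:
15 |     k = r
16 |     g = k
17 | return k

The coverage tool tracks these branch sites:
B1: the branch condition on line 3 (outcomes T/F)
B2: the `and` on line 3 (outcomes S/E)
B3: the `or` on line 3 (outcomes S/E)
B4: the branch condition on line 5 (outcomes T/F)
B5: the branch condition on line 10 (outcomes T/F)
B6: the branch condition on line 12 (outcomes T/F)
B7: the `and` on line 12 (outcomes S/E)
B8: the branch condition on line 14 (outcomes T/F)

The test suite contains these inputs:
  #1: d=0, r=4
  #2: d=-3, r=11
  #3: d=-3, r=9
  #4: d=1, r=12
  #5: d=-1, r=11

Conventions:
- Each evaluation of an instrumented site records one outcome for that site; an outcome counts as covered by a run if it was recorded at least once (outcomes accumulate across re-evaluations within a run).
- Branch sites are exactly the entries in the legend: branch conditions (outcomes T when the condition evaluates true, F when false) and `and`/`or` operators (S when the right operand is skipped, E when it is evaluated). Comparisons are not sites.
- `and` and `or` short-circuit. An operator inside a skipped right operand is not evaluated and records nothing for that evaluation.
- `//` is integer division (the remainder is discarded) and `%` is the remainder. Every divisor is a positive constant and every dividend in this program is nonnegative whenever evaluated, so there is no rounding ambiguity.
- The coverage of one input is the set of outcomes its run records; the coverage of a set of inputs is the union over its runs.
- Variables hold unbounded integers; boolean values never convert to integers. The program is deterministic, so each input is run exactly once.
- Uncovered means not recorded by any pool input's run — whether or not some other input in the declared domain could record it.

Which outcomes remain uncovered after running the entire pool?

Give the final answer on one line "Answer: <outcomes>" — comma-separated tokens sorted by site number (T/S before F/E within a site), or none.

input #1, d=0, r=4: events B2->E, B3->E, B1->T, B4->F, B5->T, B7->E, B6->T; outcomes B1=T, B2=E, B3=E, B4=F, B5=T, B6=T, B7=E
input #2, d=-3, r=11: events B2->S, B1->F, B4->F, B5->T, B7->S, B6->F, B8->F; outcomes B1=F, B2=S, B4=F, B5=T, B6=F, B7=S, B8=F
input #3, d=-3, r=9: events B2->S, B1->F, B4->F, B5->T, B7->S, B6->F, B8->F; outcomes B1=F, B2=S, B4=F, B5=T, B6=F, B7=S, B8=F
input #4, d=1, r=12: events B2->E, B3->S, B1->T, B4->F, B5->F, B7->E, B6->F, B8->F; outcomes B1=T, B2=E, B3=S, B4=F, B5=F, B6=F, B7=E, B8=F
input #5, d=-1, r=11: events B2->S, B1->F, B4->F, B5->T, B7->E, B6->T; outcomes B1=F, B2=S, B4=F, B5=T, B6=T, B7=E
union over the pool: B1=T, B1=F, B2=S, B2=E, B3=S, B3=E, B4=F, B5=T, B5=F, B6=T, B6=F, B7=S, B7=E, B8=F
uncovered (2 of 16): B4=T, B8=T

Answer: B4=T, B8=T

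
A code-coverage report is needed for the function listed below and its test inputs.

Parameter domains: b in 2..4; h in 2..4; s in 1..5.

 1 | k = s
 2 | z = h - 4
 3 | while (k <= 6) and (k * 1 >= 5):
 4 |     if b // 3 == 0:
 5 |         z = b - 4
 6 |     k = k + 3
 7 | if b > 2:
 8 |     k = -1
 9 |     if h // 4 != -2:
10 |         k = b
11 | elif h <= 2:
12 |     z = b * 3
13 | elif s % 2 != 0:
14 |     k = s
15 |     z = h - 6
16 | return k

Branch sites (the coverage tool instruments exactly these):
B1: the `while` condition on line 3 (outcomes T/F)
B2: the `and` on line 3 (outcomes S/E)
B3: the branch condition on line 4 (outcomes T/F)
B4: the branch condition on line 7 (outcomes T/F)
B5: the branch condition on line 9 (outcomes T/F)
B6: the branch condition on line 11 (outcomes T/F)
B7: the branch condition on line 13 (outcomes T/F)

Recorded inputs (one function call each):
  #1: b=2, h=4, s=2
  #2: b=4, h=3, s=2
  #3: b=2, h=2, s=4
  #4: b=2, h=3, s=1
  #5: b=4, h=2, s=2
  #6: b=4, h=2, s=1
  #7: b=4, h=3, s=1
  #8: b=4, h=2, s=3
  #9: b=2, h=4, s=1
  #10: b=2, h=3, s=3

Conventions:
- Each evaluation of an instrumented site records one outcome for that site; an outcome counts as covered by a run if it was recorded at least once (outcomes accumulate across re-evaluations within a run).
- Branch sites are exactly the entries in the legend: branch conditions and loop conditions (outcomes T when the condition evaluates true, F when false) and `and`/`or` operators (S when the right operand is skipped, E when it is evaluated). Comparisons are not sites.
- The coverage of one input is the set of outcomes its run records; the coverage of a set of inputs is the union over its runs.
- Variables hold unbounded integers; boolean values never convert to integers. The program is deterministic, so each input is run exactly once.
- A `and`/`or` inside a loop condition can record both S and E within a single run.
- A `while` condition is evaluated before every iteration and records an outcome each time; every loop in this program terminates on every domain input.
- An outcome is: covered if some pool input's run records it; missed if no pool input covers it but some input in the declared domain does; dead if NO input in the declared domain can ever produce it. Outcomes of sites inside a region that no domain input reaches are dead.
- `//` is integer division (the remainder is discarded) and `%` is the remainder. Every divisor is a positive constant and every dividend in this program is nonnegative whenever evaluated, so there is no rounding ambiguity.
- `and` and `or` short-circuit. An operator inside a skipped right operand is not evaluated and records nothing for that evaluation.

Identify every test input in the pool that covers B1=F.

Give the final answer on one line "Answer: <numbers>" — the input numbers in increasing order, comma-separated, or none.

input #1 (b=2, h=4, s=2): covers B1=F
input #2 (b=4, h=3, s=2): covers B1=F
input #3 (b=2, h=2, s=4): covers B1=F
input #4 (b=2, h=3, s=1): covers B1=F
input #5 (b=4, h=2, s=2): covers B1=F
input #6 (b=4, h=2, s=1): covers B1=F
input #7 (b=4, h=3, s=1): covers B1=F
input #8 (b=4, h=2, s=3): covers B1=F
input #9 (b=2, h=4, s=1): covers B1=F
input #10 (b=2, h=3, s=3): covers B1=F

Answer: 1, 2, 3, 4, 5, 6, 7, 8, 9, 10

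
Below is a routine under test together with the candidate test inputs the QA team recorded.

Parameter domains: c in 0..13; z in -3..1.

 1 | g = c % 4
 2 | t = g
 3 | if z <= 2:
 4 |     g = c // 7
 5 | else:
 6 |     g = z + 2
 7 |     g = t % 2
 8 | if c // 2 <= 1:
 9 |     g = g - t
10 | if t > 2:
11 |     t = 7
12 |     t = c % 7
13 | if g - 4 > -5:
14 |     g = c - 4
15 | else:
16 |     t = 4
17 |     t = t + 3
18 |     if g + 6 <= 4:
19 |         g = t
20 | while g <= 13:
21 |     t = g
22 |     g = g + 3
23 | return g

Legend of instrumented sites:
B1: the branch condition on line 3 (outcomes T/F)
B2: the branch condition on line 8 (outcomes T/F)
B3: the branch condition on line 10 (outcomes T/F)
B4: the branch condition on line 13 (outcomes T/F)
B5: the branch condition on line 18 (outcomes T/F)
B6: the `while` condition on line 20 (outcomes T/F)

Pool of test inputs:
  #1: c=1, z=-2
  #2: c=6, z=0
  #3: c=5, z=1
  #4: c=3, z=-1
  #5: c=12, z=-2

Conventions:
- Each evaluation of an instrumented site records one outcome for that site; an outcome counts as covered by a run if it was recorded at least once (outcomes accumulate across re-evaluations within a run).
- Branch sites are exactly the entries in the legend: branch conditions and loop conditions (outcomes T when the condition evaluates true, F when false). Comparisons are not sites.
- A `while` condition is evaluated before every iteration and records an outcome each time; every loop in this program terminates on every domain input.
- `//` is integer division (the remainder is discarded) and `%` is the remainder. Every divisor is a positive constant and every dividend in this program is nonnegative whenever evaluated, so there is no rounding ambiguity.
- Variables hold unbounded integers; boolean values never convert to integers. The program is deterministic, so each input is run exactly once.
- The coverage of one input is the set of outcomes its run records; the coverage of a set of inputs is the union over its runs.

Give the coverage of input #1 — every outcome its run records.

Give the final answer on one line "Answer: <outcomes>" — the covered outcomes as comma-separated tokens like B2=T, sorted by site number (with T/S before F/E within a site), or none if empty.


Event log for input #1 (c=1, z=-2):
  B1->T, B2->T, B3->F, B4->F, B5->F, B6->T, B6->T, B6->T, B6->T, B6->T
  B6->F
collecting distinct outcomes: B1=T, B2=T, B3=F, B4=F, B5=F, B6=T, B6=F
Answer: B1=T, B2=T, B3=F, B4=F, B5=F, B6=T, B6=F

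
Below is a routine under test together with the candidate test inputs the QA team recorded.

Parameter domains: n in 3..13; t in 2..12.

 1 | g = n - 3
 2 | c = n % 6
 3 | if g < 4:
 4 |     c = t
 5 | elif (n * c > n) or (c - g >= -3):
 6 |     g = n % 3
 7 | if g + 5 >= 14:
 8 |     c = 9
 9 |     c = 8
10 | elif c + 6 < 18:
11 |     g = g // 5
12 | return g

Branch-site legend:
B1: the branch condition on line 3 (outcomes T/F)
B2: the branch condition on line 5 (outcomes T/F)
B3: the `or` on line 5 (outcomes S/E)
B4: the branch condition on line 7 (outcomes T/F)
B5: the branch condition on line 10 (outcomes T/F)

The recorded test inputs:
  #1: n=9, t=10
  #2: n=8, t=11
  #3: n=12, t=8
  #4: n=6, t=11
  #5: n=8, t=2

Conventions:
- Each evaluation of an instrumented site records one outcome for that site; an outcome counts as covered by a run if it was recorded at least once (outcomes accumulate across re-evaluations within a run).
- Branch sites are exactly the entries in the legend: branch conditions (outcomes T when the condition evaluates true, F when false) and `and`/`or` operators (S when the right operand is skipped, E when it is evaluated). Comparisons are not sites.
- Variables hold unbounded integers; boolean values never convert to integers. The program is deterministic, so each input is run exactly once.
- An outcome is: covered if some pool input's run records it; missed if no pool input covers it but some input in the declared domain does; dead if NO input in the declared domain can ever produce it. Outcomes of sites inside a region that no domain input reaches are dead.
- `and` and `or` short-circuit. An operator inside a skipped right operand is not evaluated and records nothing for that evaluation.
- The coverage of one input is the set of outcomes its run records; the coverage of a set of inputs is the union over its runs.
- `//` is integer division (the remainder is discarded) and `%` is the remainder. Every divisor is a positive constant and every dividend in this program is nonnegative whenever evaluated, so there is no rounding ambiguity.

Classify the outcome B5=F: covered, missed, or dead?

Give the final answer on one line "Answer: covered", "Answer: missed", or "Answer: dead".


no pool input records B5=F
but domain input (n=3, t=12) does record it -> reachable, so missed
Answer: missed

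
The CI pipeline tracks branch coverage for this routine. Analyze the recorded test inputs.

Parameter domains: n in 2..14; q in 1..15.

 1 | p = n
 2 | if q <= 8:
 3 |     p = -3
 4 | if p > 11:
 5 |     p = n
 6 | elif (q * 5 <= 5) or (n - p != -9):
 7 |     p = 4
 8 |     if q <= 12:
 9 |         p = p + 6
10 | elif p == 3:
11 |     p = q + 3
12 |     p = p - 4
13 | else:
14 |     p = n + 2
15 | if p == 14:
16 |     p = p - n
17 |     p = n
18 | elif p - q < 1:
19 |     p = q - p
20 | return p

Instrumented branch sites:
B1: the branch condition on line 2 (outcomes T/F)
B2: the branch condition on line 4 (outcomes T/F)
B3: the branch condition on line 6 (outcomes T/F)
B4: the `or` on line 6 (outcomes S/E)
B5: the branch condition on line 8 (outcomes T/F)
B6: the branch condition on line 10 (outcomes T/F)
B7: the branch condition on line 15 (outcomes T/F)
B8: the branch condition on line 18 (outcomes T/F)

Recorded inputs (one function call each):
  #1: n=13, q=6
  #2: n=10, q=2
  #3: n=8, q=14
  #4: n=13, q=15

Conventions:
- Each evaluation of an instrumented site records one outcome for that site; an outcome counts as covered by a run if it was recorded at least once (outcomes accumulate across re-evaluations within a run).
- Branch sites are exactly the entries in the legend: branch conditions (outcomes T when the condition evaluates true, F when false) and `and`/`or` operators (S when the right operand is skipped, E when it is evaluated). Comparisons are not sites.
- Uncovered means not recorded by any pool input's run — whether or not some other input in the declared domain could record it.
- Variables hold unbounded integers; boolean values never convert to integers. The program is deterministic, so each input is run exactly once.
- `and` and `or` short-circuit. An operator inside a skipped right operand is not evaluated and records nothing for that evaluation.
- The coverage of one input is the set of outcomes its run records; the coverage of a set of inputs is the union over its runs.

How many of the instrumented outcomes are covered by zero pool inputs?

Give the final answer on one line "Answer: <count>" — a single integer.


input #1 (n=13, q=6): events B1->T, B2->F, B4->E, B3->T, B5->T, B7->F, B8->F; covers B1=T, B2=F, B3=T, B4=E, B5=T, B7=F, B8=F
input #2 (n=10, q=2): events B1->T, B2->F, B4->E, B3->T, B5->T, B7->F, B8->F; covers B1=T, B2=F, B3=T, B4=E, B5=T, B7=F, B8=F
input #3 (n=8, q=14): events B1->F, B2->F, B4->E, B3->T, B5->F, B7->F, B8->T; covers B1=F, B2=F, B3=T, B4=E, B5=F, B7=F, B8=T
input #4 (n=13, q=15): events B1->F, B2->T, B7->F, B8->T; covers B1=F, B2=T, B7=F, B8=T
union over the pool: B1=T, B1=F, B2=T, B2=F, B3=T, B4=E, B5=T, B5=F, B7=F, B8=T, B8=F
uncovered (5 of 16): B3=F, B4=S, B6=T, B6=F, B7=T
Answer: 5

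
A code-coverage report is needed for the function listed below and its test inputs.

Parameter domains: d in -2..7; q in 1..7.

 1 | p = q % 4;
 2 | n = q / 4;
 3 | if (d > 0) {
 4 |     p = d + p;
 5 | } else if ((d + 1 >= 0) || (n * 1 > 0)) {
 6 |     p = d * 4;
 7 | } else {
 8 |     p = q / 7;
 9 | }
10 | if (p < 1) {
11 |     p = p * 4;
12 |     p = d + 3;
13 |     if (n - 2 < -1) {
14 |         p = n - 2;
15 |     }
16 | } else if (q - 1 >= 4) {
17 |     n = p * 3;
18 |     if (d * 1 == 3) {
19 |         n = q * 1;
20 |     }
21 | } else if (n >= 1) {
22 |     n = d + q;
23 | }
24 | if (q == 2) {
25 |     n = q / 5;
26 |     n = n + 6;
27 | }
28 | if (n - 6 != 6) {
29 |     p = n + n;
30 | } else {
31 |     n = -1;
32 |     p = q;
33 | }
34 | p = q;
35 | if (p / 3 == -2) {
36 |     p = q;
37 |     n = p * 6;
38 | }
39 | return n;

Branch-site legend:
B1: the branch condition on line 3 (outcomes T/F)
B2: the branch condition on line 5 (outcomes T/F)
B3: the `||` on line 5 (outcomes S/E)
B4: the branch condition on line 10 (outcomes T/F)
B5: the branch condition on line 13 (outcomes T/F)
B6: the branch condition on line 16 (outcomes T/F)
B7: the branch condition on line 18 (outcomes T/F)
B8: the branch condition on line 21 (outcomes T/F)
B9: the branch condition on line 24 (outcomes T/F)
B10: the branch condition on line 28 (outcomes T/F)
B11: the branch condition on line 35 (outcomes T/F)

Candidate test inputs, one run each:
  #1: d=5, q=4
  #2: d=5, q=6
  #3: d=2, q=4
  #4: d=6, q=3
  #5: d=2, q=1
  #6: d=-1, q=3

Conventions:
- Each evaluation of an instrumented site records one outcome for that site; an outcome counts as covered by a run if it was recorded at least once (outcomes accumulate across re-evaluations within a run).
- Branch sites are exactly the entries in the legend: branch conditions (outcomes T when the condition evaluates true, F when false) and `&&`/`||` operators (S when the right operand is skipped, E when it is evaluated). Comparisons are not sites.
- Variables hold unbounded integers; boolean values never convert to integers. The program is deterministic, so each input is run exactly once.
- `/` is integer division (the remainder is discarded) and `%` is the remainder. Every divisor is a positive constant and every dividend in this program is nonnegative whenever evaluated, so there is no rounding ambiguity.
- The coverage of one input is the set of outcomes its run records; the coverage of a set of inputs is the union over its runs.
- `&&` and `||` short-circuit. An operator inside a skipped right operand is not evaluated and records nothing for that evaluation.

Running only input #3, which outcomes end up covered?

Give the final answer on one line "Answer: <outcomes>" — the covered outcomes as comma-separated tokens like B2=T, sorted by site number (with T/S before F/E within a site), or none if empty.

Event log for input #3 (d=2, q=4):
  B1->T, B4->F, B6->F, B8->T, B9->F, B10->T, B11->F
distinct outcomes covered: B1=T, B4=F, B6=F, B8=T, B9=F, B10=T, B11=F

Answer: B1=T, B4=F, B6=F, B8=T, B9=F, B10=T, B11=F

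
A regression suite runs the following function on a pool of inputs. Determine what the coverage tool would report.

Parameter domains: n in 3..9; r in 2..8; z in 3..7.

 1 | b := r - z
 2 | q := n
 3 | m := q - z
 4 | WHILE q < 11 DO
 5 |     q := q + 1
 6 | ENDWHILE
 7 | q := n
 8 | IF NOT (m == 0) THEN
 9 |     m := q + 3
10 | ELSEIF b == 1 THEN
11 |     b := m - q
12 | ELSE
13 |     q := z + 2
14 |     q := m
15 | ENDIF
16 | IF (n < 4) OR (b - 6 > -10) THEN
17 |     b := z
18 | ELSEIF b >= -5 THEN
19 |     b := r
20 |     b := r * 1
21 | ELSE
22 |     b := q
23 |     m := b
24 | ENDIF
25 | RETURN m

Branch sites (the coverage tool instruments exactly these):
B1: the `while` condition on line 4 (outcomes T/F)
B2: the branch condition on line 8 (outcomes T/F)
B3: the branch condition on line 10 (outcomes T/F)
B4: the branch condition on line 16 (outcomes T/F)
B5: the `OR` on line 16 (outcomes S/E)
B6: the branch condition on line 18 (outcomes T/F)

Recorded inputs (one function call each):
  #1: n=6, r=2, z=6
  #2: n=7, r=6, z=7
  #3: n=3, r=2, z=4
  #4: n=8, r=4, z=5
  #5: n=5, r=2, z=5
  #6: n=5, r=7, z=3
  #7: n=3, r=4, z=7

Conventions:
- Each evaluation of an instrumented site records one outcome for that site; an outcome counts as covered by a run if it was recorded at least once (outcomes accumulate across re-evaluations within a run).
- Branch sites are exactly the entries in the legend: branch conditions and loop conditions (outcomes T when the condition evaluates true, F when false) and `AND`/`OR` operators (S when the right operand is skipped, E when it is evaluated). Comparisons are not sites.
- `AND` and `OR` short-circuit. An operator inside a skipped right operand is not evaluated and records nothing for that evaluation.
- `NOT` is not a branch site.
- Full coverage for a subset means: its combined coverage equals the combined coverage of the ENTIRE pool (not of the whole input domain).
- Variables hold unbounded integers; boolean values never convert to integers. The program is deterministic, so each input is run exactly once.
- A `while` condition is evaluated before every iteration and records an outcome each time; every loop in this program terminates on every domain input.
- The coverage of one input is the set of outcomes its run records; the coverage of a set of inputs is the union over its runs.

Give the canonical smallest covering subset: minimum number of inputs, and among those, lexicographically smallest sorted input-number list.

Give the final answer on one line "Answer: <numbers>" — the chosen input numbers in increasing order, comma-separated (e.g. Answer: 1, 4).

#1 (n=6, r=2, z=6) -> B1->T, B1->T, B1->T, B1->T, B1->T, B1->F, B2->F, B3->F, B5->E, B4->F, B6->T; covered: B1=T, B1=F, B2=F, B3=F, B4=F, B5=E, B6=T
#2 (n=7, r=6, z=7) -> B1->T, B1->T, B1->T, B1->T, B1->F, B2->F, B3->F, B5->E, B4->T; covered: B1=T, B1=F, B2=F, B3=F, B4=T, B5=E
#3 (n=3, r=2, z=4) -> B1->T, B1->T, B1->T, B1->T, B1->T, B1->T, B1->T, B1->T, B1->F, B2->T, B5->S, B4->T; covered: B1=T, B1=F, B2=T, B4=T, B5=S
#4 (n=8, r=4, z=5) -> B1->T, B1->T, B1->T, B1->F, B2->T, B5->E, B4->T; covered: B1=T, B1=F, B2=T, B4=T, B5=E
#5 (n=5, r=2, z=5) -> B1->T, B1->T, B1->T, B1->T, B1->T, B1->T, B1->F, B2->F, B3->F, B5->E, B4->T; covered: B1=T, B1=F, B2=F, B3=F, B4=T, B5=E
#6 (n=5, r=7, z=3) -> B1->T, B1->T, B1->T, B1->T, B1->T, B1->T, B1->F, B2->T, B5->E, B4->T; covered: B1=T, B1=F, B2=T, B4=T, B5=E
#7 (n=3, r=4, z=7) -> B1->T, B1->T, B1->T, B1->T, B1->T, B1->T, B1->T, B1->T, B1->F, B2->T, B5->S, B4->T; covered: B1=T, B1=F, B2=T, B4=T, B5=S
pool-wide coverage (10 outcomes): B1=T, B1=F, B2=T, B2=F, B3=F, B4=T, B4=F, B5=S, B5=E, B6=T
checked all size-1 subsets: none covers 10 outcomes (max 7/10)
inputs {1, 3} (size 2) cover everything; no size-2 subset with a lexicographically smaller index list covers all 10

Answer: 1, 3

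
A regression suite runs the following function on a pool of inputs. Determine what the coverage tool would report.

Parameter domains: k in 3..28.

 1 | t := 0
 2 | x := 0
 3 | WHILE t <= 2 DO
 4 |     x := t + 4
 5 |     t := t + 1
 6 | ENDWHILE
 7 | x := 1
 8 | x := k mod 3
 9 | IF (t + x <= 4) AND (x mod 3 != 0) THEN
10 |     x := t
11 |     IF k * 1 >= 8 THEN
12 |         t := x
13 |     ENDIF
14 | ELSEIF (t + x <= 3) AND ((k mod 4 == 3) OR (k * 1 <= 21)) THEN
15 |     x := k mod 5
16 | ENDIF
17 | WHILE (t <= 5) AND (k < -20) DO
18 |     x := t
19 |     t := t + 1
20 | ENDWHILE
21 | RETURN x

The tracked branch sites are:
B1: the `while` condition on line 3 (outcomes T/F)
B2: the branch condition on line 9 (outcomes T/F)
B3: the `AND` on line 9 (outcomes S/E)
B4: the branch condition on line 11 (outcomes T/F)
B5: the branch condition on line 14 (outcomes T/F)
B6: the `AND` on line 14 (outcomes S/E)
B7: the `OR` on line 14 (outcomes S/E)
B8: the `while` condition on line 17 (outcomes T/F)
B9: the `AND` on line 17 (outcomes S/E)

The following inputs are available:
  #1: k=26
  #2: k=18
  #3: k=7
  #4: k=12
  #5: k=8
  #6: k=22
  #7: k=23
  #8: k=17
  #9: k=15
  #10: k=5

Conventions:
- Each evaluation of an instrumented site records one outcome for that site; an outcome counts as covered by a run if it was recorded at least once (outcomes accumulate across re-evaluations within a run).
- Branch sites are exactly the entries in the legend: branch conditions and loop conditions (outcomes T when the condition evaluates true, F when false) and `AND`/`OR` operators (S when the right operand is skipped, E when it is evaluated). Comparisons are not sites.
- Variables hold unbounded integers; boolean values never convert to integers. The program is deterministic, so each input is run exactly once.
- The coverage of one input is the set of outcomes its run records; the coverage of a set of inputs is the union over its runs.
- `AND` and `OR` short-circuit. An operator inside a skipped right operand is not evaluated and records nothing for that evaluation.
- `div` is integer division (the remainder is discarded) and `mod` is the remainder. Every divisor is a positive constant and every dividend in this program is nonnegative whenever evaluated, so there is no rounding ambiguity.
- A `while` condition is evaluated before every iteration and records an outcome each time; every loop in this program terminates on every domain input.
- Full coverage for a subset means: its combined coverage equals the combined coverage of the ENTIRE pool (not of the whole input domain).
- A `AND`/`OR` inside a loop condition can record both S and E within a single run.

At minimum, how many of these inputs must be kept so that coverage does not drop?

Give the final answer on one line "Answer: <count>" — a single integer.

test 1 (k=26) fires B1->T, B1->T, B1->T, B1->F, B3->S, B2->F, B6->S, B5->F, B9->E, B8->F; hits B1=T, B1=F, B2=F, B3=S, B5=F, B6=S, B8=F, B9=E
test 2 (k=18) fires B1->T, B1->T, B1->T, B1->F, B3->E, B2->F, B6->E, B7->E, B5->T, B9->E, B8->F; hits B1=T, B1=F, B2=F, B3=E, B5=T, B6=E, B7=E, B8=F, B9=E
test 3 (k=7) fires B1->T, B1->T, B1->T, B1->F, B3->E, B2->T, B4->F, B9->E, B8->F; hits B1=T, B1=F, B2=T, B3=E, B4=F, B8=F, B9=E
test 4 (k=12) fires B1->T, B1->T, B1->T, B1->F, B3->E, B2->F, B6->E, B7->E, B5->T, B9->E, B8->F; hits B1=T, B1=F, B2=F, B3=E, B5=T, B6=E, B7=E, B8=F, B9=E
test 5 (k=8) fires B1->T, B1->T, B1->T, B1->F, B3->S, B2->F, B6->S, B5->F, B9->E, B8->F; hits B1=T, B1=F, B2=F, B3=S, B5=F, B6=S, B8=F, B9=E
test 6 (k=22) fires B1->T, B1->T, B1->T, B1->F, B3->E, B2->T, B4->T, B9->E, B8->F; hits B1=T, B1=F, B2=T, B3=E, B4=T, B8=F, B9=E
test 7 (k=23) fires B1->T, B1->T, B1->T, B1->F, B3->S, B2->F, B6->S, B5->F, B9->E, B8->F; hits B1=T, B1=F, B2=F, B3=S, B5=F, B6=S, B8=F, B9=E
test 8 (k=17) fires B1->T, B1->T, B1->T, B1->F, B3->S, B2->F, B6->S, B5->F, B9->E, B8->F; hits B1=T, B1=F, B2=F, B3=S, B5=F, B6=S, B8=F, B9=E
test 9 (k=15) fires B1->T, B1->T, B1->T, B1->F, B3->E, B2->F, B6->E, B7->S, B5->T, B9->E, B8->F; hits B1=T, B1=F, B2=F, B3=E, B5=T, B6=E, B7=S, B8=F, B9=E
test 10 (k=5) fires B1->T, B1->T, B1->T, B1->F, B3->S, B2->F, B6->S, B5->F, B9->E, B8->F; hits B1=T, B1=F, B2=F, B3=S, B5=F, B6=S, B8=F, B9=E
union over all inputs: B1=T, B1=F, B2=T, B2=F, B3=S, B3=E, B4=T, B4=F, B5=T, B5=F, B6=S, B6=E, B7=S, B7=E, B8=F, B9=E (16 outcomes)
every size-1 subset falls short of the 16 outcomes (best: 9/16)
every size-2 subset falls short of the 16 outcomes (best: 12/16)
every size-3 subset falls short of the 16 outcomes (best: 14/16)
every size-4 subset falls short of the 16 outcomes (best: 15/16)
the canonical winner is {1, 2, 3, 6, 9}: size 5, full 16-outcome coverage, earliest index list among size-5 covers

Answer: 5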